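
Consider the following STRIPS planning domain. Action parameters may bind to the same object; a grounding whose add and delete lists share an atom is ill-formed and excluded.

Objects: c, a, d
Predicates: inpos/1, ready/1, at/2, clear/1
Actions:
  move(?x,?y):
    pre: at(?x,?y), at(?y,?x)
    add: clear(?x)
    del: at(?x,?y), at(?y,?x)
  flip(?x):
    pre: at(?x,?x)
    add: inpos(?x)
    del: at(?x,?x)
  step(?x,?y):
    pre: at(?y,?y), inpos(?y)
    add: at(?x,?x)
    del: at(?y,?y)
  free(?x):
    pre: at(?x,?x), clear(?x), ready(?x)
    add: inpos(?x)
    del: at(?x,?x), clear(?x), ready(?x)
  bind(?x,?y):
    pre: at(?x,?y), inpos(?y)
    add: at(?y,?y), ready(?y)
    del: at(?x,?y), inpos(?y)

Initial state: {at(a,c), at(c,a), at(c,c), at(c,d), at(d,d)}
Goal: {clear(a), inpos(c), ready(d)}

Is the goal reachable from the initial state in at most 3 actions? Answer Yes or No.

No

1. move(a,c)  →  {at(c,c), at(c,d), at(d,d), clear(a)}
2. flip(c)  →  {at(c,d), at(d,d), clear(a), inpos(c)}
3. flip(d)  →  {at(c,d), clear(a), inpos(c), inpos(d)}
4. bind(c,d)  →  {at(d,d), clear(a), inpos(c), ready(d)}
optimal plan length = 4; 4 > 3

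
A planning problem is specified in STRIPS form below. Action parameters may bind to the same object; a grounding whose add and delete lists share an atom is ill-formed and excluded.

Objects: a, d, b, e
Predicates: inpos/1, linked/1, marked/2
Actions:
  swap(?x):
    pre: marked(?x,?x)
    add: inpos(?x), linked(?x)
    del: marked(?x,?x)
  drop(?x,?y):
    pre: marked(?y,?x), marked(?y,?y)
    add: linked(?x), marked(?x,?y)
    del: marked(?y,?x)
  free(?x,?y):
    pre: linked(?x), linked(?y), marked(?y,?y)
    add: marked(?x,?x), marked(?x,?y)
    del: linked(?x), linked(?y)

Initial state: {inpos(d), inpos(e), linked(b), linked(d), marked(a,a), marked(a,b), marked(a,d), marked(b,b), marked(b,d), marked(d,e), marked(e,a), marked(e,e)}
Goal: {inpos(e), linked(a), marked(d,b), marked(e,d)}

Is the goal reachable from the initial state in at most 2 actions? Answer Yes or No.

1. swap(a)  →  {inpos(a), inpos(d), inpos(e), linked(a), linked(b), linked(d), marked(a,b), marked(a,d), marked(b,b), marked(b,d), marked(d,e), marked(e,a), marked(e,e)}
2. free(d,b)  →  {inpos(a), inpos(d), inpos(e), linked(a), marked(a,b), marked(a,d), marked(b,b), marked(b,d), marked(d,b), marked(d,d), marked(d,e), marked(e,a), marked(e,e)}
3. drop(e,d)  →  {inpos(a), inpos(d), inpos(e), linked(a), linked(e), marked(a,b), marked(a,d), marked(b,b), marked(b,d), marked(d,b), marked(d,d), marked(e,a), marked(e,d), marked(e,e)}
optimal plan length = 3; 3 > 2

No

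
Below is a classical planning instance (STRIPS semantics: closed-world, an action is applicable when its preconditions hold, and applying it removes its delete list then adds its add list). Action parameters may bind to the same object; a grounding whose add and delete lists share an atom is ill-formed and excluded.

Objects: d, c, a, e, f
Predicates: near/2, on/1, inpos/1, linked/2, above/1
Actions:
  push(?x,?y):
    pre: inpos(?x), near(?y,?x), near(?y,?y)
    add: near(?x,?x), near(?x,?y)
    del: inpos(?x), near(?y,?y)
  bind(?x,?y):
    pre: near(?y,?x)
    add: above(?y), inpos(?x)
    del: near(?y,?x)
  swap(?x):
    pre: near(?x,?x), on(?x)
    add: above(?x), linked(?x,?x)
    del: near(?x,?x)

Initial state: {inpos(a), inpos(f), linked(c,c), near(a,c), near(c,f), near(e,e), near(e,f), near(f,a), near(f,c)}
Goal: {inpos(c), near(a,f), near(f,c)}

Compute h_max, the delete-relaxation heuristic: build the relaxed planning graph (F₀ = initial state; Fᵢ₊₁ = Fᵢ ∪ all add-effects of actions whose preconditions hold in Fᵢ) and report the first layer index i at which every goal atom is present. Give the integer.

2

F0 = init (9 atoms)
F1 = F0 ∪ {above(a), above(c), above(e), above(f), inpos(c), inpos(e), near(f,e), near(f,f)}  (17 atoms)
F2 = F1 ∪ {near(a,a), near(a,f), near(c,c)}  (20 atoms)
goal ⊆ F2  ⇒  h_max = 2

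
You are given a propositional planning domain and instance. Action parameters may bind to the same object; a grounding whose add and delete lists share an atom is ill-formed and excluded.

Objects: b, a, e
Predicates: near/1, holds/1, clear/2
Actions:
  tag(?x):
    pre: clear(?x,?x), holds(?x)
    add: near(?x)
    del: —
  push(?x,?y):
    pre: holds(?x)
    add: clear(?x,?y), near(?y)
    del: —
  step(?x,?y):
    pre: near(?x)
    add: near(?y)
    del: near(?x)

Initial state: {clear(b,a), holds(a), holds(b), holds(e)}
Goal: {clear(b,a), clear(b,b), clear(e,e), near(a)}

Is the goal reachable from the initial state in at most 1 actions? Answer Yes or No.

1. push(b,b)  →  {clear(b,a), clear(b,b), holds(a), holds(b), holds(e), near(b)}
2. push(b,a)  →  {clear(b,a), clear(b,b), holds(a), holds(b), holds(e), near(a), near(b)}
3. push(e,e)  →  {clear(b,a), clear(b,b), clear(e,e), holds(a), holds(b), holds(e), near(a), near(b), near(e)}
optimal plan length = 3; 3 > 1

No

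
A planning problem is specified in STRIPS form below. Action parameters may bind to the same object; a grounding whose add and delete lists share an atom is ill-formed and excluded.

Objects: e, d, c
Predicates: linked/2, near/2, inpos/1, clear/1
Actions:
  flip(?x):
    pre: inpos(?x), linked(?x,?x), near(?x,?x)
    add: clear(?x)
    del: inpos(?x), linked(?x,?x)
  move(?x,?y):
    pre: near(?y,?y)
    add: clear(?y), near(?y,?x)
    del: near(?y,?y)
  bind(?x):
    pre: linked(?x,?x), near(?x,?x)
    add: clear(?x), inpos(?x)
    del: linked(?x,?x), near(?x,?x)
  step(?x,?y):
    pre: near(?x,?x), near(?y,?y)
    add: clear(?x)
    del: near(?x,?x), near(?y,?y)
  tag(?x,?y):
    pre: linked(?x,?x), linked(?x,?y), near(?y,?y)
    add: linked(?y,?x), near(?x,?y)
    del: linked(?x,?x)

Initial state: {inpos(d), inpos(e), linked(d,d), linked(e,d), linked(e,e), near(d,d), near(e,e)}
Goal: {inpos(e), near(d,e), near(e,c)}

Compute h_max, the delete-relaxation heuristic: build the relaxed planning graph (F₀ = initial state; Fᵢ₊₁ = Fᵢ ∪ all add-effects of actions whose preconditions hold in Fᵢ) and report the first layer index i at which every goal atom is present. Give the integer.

1

F0 = init (7 atoms)
F1 = F0 ∪ {clear(d), clear(e), linked(d,e), near(d,c), near(d,e), near(e,c), near(e,d)}  (14 atoms)
goal ⊆ F1  ⇒  h_max = 1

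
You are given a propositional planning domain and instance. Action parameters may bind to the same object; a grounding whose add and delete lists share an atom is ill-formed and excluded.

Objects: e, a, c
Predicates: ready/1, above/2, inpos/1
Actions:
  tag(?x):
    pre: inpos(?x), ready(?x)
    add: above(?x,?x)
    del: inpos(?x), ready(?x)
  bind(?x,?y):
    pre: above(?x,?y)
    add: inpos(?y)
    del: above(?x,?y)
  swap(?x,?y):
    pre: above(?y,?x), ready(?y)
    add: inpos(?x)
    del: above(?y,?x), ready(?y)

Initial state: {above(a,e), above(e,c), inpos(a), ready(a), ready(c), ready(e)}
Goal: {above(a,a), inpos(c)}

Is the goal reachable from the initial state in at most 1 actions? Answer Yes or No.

1. tag(a)  →  {above(a,a), above(a,e), above(e,c), ready(c), ready(e)}
2. bind(e,c)  →  {above(a,a), above(a,e), inpos(c), ready(c), ready(e)}
optimal plan length = 2; 2 > 1

No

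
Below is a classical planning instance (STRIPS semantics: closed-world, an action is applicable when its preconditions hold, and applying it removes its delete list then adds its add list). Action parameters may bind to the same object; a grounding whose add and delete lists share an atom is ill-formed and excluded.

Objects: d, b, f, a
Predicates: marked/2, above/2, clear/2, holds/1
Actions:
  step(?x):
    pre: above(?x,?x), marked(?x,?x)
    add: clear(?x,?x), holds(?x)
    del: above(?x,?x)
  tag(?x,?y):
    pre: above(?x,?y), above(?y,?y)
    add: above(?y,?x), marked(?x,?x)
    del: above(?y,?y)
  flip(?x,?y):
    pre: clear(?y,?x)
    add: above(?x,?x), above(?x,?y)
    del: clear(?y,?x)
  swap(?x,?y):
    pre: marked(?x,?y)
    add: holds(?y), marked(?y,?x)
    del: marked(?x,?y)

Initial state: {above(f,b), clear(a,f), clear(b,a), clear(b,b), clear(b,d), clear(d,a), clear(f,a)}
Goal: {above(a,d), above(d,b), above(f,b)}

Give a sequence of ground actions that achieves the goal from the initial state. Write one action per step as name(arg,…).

flip(d,b); flip(a,d)

1. flip(d,b)  →  {above(d,b), above(d,d), above(f,b), clear(a,f), clear(b,a), clear(b,b), clear(d,a), clear(f,a)}
2. flip(a,d)  →  {above(a,a), above(a,d), above(d,b), above(d,d), above(f,b), clear(a,f), clear(b,a), clear(b,b), clear(f,a)}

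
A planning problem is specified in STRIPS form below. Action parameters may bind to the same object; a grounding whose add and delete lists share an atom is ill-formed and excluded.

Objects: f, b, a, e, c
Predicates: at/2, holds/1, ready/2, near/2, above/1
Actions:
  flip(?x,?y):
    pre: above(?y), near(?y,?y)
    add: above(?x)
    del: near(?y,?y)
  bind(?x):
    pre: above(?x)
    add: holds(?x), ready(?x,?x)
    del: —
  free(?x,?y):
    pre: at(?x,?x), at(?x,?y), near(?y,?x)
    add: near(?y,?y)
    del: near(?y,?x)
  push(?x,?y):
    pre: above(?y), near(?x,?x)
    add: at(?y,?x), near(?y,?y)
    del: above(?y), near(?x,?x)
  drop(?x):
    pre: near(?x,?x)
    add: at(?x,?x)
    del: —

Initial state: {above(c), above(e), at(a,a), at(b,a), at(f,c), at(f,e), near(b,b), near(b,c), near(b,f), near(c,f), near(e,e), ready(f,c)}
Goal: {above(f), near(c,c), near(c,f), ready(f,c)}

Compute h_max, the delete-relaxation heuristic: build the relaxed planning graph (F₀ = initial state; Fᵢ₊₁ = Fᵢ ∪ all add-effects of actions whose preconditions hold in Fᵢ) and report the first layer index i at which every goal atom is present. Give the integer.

1

F0 = init (12 atoms)
F1 = F0 ∪ {above(a), above(b), above(f), at(b,b), at(c,b), at(c,e), at(e,b), at(e,e), holds(c), holds(e), near(c,c), ready(c,c), ready(e,e)}  (25 atoms)
goal ⊆ F1  ⇒  h_max = 1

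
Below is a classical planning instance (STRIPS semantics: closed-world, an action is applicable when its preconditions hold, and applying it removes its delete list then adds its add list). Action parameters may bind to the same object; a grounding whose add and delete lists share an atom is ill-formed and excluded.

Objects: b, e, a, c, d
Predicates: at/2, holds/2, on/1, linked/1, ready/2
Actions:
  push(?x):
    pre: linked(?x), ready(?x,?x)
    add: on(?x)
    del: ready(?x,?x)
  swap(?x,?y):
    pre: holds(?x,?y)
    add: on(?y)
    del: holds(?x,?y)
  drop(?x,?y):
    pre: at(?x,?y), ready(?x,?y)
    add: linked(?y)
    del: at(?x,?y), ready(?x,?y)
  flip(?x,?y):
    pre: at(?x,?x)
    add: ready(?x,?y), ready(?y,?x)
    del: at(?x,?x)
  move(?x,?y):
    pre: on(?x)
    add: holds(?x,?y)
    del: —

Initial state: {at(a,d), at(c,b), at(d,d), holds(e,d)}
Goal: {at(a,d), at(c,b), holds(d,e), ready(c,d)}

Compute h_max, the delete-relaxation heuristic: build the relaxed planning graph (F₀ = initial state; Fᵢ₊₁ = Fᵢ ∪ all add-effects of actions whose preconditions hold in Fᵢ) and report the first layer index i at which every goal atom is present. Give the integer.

2

F0 = init (4 atoms)
F1 = F0 ∪ {on(d), ready(a,d), ready(b,d), ready(c,d), ready(d,a), ready(d,b), ready(d,c), ready(d,d), ready(d,e), ready(e,d)}  (14 atoms)
F2 = F1 ∪ {holds(d,a), holds(d,b), holds(d,c), holds(d,d), holds(d,e), linked(d)}  (20 atoms)
goal ⊆ F2  ⇒  h_max = 2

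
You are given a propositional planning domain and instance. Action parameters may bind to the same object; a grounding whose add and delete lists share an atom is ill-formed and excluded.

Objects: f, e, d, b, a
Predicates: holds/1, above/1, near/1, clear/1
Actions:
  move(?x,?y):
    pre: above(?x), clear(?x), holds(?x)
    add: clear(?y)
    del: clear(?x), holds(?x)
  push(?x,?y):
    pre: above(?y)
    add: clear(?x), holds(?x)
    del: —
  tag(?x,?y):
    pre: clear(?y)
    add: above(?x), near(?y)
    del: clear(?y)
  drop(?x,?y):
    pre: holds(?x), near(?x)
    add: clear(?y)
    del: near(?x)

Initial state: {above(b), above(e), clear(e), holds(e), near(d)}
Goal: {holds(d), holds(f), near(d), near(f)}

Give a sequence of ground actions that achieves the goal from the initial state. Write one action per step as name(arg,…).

1. push(f,e)  →  {above(b), above(e), clear(e), clear(f), holds(e), holds(f), near(d)}
2. push(d,e)  →  {above(b), above(e), clear(d), clear(e), clear(f), holds(d), holds(e), holds(f), near(d)}
3. tag(f,f)  →  {above(b), above(e), above(f), clear(d), clear(e), holds(d), holds(e), holds(f), near(d), near(f)}

push(f,e); push(d,e); tag(f,f)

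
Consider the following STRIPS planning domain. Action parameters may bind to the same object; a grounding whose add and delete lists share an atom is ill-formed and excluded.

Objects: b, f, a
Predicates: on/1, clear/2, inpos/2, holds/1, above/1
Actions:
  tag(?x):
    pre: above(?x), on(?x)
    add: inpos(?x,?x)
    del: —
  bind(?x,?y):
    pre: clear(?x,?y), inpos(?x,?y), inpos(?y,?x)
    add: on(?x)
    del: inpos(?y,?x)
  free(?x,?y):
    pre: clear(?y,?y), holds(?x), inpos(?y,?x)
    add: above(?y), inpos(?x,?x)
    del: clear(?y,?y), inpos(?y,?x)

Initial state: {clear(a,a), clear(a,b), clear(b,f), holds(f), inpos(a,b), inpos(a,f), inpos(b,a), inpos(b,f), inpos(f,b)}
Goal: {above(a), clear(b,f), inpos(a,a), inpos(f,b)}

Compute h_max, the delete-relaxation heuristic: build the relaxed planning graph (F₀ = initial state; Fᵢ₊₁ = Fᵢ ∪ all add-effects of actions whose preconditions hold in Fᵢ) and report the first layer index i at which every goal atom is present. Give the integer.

F0 = init (9 atoms)
F1 = F0 ∪ {above(a), inpos(f,f), on(a), on(b)}  (13 atoms)
F2 = F1 ∪ {inpos(a,a)}  (14 atoms)
goal ⊆ F2  ⇒  h_max = 2

2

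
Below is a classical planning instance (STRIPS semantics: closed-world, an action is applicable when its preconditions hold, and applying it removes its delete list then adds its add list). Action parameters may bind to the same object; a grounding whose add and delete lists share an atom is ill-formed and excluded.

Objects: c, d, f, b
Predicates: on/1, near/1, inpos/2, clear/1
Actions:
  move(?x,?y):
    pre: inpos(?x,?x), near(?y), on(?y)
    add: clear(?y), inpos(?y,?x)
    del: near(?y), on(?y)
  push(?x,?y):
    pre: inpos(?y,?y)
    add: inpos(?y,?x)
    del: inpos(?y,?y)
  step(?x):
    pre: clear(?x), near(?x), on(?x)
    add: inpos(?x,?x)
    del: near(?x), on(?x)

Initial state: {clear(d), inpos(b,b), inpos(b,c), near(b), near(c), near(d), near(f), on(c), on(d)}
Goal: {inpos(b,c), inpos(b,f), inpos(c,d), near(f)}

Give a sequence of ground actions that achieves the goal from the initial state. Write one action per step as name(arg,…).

1. push(f,b)  →  {clear(d), inpos(b,c), inpos(b,f), near(b), near(c), near(d), near(f), on(c), on(d)}
2. step(d)  →  {clear(d), inpos(b,c), inpos(b,f), inpos(d,d), near(b), near(c), near(f), on(c)}
3. move(d,c)  →  {clear(c), clear(d), inpos(b,c), inpos(b,f), inpos(c,d), inpos(d,d), near(b), near(f)}

push(f,b); step(d); move(d,c)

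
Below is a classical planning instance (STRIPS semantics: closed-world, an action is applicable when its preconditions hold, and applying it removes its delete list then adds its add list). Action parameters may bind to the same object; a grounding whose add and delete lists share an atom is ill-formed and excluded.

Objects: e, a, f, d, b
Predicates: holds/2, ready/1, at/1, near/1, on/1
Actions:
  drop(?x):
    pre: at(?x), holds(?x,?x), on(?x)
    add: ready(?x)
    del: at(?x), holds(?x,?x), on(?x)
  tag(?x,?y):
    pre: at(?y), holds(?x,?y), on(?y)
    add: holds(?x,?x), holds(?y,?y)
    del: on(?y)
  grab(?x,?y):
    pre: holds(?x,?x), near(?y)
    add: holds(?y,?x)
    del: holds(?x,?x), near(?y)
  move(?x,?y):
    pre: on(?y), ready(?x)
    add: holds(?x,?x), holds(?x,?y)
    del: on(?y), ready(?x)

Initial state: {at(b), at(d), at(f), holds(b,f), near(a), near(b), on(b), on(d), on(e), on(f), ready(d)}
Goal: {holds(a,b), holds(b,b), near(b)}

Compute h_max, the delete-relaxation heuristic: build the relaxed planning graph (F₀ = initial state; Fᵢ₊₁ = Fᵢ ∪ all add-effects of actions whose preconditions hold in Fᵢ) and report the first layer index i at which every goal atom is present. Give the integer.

F0 = init (11 atoms)
F1 = F0 ∪ {holds(b,b), holds(d,b), holds(d,d), holds(d,e), holds(d,f), holds(f,f)}  (17 atoms)
F2 = F1 ∪ {holds(a,b), holds(a,d), holds(a,f), holds(b,d), ready(b), ready(f)}  (23 atoms)
goal ⊆ F2  ⇒  h_max = 2

2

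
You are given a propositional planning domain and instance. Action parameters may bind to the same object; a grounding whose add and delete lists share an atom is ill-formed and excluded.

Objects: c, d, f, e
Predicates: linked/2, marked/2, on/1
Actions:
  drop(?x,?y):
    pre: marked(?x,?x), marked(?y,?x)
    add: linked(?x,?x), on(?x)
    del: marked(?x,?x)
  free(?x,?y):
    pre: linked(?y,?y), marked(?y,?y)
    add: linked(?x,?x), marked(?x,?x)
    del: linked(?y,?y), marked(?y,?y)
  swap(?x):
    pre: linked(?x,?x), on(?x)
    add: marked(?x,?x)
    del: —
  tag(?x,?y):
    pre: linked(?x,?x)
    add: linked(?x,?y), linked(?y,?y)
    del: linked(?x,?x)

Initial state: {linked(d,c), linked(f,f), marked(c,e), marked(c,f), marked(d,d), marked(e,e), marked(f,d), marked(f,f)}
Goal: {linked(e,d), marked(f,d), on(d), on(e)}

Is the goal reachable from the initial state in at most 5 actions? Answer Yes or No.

Yes

1. drop(d,d)  →  {linked(d,c), linked(d,d), linked(f,f), marked(c,e), marked(c,f), marked(e,e), marked(f,d), marked(f,f), on(d)}
2. drop(e,c)  →  {linked(d,c), linked(d,d), linked(e,e), linked(f,f), marked(c,e), marked(c,f), marked(f,d), marked(f,f), on(d), on(e)}
3. tag(e,d)  →  {linked(d,c), linked(d,d), linked(e,d), linked(f,f), marked(c,e), marked(c,f), marked(f,d), marked(f,f), on(d), on(e)}
optimal plan length = 3; 3 ≤ 5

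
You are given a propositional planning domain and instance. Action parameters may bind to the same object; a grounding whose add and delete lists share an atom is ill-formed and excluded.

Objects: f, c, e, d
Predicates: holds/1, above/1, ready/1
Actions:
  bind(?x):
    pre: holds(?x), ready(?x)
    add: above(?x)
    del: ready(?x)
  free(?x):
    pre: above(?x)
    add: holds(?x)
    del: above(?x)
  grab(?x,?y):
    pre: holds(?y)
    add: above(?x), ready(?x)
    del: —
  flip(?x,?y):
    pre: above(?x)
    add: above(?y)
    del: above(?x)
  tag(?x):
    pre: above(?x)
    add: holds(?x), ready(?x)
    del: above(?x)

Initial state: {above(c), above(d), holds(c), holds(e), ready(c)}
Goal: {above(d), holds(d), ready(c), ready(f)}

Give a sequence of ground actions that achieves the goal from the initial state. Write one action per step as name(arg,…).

1. free(d)  →  {above(c), holds(c), holds(d), holds(e), ready(c)}
2. grab(f,c)  →  {above(c), above(f), holds(c), holds(d), holds(e), ready(c), ready(f)}
3. grab(d,c)  →  {above(c), above(d), above(f), holds(c), holds(d), holds(e), ready(c), ready(d), ready(f)}

free(d); grab(f,c); grab(d,c)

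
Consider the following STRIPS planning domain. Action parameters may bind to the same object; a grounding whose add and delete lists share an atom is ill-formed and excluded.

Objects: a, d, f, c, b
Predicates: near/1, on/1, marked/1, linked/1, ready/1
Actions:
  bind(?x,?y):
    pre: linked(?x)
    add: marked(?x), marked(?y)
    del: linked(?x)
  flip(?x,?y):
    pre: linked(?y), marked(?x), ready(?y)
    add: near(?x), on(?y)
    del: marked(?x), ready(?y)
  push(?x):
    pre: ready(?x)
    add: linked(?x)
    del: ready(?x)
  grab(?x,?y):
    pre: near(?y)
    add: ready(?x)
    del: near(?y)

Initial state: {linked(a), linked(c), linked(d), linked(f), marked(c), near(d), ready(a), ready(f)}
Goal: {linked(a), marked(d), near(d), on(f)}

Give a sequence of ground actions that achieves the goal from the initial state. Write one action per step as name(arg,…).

bind(d,a); flip(a,f)

1. bind(d,a)  →  {linked(a), linked(c), linked(f), marked(a), marked(c), marked(d), near(d), ready(a), ready(f)}
2. flip(a,f)  →  {linked(a), linked(c), linked(f), marked(c), marked(d), near(a), near(d), on(f), ready(a)}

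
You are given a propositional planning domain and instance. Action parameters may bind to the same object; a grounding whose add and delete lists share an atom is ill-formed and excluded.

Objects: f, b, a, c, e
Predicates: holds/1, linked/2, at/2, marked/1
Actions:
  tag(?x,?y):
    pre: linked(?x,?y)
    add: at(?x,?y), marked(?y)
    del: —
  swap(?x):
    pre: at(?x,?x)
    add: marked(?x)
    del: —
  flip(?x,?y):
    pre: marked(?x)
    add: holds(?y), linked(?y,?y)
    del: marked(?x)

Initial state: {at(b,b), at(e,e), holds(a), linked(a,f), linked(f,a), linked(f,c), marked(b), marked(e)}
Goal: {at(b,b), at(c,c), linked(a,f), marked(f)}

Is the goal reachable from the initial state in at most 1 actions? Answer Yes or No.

No

1. tag(a,f)  →  {at(a,f), at(b,b), at(e,e), holds(a), linked(a,f), linked(f,a), linked(f,c), marked(b), marked(e), marked(f)}
2. flip(b,c)  →  {at(a,f), at(b,b), at(e,e), holds(a), holds(c), linked(a,f), linked(c,c), linked(f,a), linked(f,c), marked(e), marked(f)}
3. tag(c,c)  →  {at(a,f), at(b,b), at(c,c), at(e,e), holds(a), holds(c), linked(a,f), linked(c,c), linked(f,a), linked(f,c), marked(c), marked(e), marked(f)}
optimal plan length = 3; 3 > 1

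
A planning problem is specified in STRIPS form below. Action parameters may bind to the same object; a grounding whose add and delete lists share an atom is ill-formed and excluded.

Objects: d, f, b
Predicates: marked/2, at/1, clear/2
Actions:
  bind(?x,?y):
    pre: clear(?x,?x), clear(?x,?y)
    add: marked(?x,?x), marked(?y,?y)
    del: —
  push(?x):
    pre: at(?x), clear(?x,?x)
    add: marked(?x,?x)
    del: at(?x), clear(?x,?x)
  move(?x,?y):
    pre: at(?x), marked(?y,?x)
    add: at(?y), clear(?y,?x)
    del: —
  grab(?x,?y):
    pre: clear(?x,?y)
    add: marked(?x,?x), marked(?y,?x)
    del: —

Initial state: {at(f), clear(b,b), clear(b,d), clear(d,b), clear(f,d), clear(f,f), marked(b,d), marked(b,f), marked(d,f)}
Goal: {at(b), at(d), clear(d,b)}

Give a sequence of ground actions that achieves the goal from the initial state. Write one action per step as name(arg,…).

1. move(f,d)  →  {at(d), at(f), clear(b,b), clear(b,d), clear(d,b), clear(d,f), clear(f,d), clear(f,f), marked(b,d), marked(b,f), marked(d,f)}
2. move(d,b)  →  {at(b), at(d), at(f), clear(b,b), clear(b,d), clear(d,b), clear(d,f), clear(f,d), clear(f,f), marked(b,d), marked(b,f), marked(d,f)}

move(f,d); move(d,b)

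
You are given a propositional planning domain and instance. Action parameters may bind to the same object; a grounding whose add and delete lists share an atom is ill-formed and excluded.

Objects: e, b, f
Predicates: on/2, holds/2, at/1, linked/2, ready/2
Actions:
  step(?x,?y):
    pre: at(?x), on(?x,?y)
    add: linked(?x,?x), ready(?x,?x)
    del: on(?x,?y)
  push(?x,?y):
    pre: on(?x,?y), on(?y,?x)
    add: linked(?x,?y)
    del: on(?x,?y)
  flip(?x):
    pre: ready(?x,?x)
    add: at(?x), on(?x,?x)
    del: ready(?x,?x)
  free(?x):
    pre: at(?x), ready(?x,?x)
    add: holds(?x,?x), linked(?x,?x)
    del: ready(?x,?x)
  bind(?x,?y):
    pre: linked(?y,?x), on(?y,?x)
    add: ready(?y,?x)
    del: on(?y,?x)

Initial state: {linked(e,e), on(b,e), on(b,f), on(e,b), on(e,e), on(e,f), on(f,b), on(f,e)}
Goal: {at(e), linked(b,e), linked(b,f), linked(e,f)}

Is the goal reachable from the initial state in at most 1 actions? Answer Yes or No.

1. push(e,f)  →  {linked(e,e), linked(e,f), on(b,e), on(b,f), on(e,b), on(e,e), on(f,b), on(f,e)}
2. push(b,e)  →  {linked(b,e), linked(e,e), linked(e,f), on(b,f), on(e,b), on(e,e), on(f,b), on(f,e)}
3. push(b,f)  →  {linked(b,e), linked(b,f), linked(e,e), linked(e,f), on(e,b), on(e,e), on(f,b), on(f,e)}
4. bind(e,e)  →  {linked(b,e), linked(b,f), linked(e,e), linked(e,f), on(e,b), on(f,b), on(f,e), ready(e,e)}
5. flip(e)  →  {at(e), linked(b,e), linked(b,f), linked(e,e), linked(e,f), on(e,b), on(e,e), on(f,b), on(f,e)}
optimal plan length = 5; 5 > 1

No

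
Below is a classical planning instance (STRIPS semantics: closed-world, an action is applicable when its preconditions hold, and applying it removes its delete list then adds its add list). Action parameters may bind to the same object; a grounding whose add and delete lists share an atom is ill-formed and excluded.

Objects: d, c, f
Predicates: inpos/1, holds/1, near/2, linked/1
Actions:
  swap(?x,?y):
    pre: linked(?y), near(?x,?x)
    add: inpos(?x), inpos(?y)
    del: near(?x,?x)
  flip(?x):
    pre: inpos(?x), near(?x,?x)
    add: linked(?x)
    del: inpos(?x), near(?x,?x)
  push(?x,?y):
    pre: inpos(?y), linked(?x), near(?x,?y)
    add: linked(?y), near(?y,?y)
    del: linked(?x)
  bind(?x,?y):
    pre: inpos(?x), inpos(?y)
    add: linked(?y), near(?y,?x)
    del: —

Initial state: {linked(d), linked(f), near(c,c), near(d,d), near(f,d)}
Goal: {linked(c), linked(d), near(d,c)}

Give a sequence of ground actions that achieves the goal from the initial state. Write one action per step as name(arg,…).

swap(c,d); bind(d,c); bind(c,d)

1. swap(c,d)  →  {inpos(c), inpos(d), linked(d), linked(f), near(d,d), near(f,d)}
2. bind(d,c)  →  {inpos(c), inpos(d), linked(c), linked(d), linked(f), near(c,d), near(d,d), near(f,d)}
3. bind(c,d)  →  {inpos(c), inpos(d), linked(c), linked(d), linked(f), near(c,d), near(d,c), near(d,d), near(f,d)}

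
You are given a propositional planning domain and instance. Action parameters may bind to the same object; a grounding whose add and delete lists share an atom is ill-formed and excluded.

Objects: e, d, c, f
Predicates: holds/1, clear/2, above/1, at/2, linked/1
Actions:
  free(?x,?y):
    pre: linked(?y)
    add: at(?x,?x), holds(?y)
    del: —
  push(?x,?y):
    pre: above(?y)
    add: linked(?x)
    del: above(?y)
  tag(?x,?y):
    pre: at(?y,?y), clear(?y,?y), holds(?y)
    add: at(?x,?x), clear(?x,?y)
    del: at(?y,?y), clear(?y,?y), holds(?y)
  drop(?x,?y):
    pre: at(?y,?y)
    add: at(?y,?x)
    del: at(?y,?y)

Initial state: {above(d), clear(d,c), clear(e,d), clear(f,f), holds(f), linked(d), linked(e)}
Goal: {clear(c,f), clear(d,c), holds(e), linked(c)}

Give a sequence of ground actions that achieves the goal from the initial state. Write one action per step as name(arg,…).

1. free(f,e)  →  {above(d), at(f,f), clear(d,c), clear(e,d), clear(f,f), holds(e), holds(f), linked(d), linked(e)}
2. push(c,d)  →  {at(f,f), clear(d,c), clear(e,d), clear(f,f), holds(e), holds(f), linked(c), linked(d), linked(e)}
3. tag(c,f)  →  {at(c,c), clear(c,f), clear(d,c), clear(e,d), holds(e), linked(c), linked(d), linked(e)}

free(f,e); push(c,d); tag(c,f)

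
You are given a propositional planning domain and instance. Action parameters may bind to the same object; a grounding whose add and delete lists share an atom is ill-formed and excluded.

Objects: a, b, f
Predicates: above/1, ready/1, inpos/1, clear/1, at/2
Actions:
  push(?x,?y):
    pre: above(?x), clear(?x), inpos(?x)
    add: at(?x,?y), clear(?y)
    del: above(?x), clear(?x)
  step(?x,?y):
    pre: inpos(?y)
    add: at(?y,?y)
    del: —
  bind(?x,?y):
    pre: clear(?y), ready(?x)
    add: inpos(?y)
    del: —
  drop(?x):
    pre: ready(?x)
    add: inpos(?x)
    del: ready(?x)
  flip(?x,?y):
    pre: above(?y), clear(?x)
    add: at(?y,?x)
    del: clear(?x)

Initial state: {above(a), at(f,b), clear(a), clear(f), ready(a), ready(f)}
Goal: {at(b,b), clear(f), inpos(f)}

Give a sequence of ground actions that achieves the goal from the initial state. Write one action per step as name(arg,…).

bind(a,a); push(a,b); bind(a,b); step(a,b); bind(a,f)

1. bind(a,a)  →  {above(a), at(f,b), clear(a), clear(f), inpos(a), ready(a), ready(f)}
2. push(a,b)  →  {at(a,b), at(f,b), clear(b), clear(f), inpos(a), ready(a), ready(f)}
3. bind(a,b)  →  {at(a,b), at(f,b), clear(b), clear(f), inpos(a), inpos(b), ready(a), ready(f)}
4. step(a,b)  →  {at(a,b), at(b,b), at(f,b), clear(b), clear(f), inpos(a), inpos(b), ready(a), ready(f)}
5. bind(a,f)  →  {at(a,b), at(b,b), at(f,b), clear(b), clear(f), inpos(a), inpos(b), inpos(f), ready(a), ready(f)}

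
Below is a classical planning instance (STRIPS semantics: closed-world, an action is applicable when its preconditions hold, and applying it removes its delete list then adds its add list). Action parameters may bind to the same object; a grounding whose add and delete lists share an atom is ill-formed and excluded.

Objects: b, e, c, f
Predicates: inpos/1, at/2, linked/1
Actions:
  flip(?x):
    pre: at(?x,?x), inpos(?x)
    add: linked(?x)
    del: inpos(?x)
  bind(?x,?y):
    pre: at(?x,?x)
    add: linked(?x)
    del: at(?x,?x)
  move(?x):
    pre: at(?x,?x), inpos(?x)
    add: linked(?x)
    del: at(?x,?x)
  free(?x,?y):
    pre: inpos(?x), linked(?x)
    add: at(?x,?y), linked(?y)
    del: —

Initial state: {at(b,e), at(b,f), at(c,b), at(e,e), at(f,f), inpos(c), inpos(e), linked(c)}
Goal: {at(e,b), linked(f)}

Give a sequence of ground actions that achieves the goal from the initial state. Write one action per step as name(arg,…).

1. bind(e,b)  →  {at(b,e), at(b,f), at(c,b), at(f,f), inpos(c), inpos(e), linked(c), linked(e)}
2. bind(f,b)  →  {at(b,e), at(b,f), at(c,b), inpos(c), inpos(e), linked(c), linked(e), linked(f)}
3. free(e,b)  →  {at(b,e), at(b,f), at(c,b), at(e,b), inpos(c), inpos(e), linked(b), linked(c), linked(e), linked(f)}

bind(e,b); bind(f,b); free(e,b)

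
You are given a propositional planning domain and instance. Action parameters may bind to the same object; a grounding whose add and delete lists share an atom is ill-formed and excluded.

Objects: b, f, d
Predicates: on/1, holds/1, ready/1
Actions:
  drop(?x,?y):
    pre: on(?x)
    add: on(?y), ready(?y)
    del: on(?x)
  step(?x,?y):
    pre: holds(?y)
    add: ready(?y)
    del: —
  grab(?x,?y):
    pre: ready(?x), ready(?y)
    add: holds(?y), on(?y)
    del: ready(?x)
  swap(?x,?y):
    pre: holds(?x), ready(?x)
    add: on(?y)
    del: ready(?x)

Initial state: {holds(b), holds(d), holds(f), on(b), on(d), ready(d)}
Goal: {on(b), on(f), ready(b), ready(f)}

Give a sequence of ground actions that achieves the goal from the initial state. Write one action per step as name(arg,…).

drop(b,f); drop(d,b)

1. drop(b,f)  →  {holds(b), holds(d), holds(f), on(d), on(f), ready(d), ready(f)}
2. drop(d,b)  →  {holds(b), holds(d), holds(f), on(b), on(f), ready(b), ready(d), ready(f)}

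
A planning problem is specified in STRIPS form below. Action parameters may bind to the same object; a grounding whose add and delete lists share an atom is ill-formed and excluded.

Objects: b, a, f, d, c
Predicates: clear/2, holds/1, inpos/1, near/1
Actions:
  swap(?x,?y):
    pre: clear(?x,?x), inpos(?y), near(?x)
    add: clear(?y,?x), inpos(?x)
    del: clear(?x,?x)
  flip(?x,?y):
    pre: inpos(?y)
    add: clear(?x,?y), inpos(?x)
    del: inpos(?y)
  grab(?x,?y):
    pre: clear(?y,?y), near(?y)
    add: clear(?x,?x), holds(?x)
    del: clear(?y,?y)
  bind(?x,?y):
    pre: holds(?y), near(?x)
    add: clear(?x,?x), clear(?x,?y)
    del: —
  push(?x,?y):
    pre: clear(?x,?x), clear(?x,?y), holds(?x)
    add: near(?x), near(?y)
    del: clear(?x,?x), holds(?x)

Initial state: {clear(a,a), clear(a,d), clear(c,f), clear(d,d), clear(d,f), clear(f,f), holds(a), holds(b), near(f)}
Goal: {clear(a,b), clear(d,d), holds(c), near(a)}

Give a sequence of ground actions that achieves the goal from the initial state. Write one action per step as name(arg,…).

1. grab(c,f)  →  {clear(a,a), clear(a,d), clear(c,c), clear(c,f), clear(d,d), clear(d,f), holds(a), holds(b), holds(c), near(f)}
2. push(a,a)  →  {clear(a,d), clear(c,c), clear(c,f), clear(d,d), clear(d,f), holds(b), holds(c), near(a), near(f)}
3. bind(a,b)  →  {clear(a,a), clear(a,b), clear(a,d), clear(c,c), clear(c,f), clear(d,d), clear(d,f), holds(b), holds(c), near(a), near(f)}

grab(c,f); push(a,a); bind(a,b)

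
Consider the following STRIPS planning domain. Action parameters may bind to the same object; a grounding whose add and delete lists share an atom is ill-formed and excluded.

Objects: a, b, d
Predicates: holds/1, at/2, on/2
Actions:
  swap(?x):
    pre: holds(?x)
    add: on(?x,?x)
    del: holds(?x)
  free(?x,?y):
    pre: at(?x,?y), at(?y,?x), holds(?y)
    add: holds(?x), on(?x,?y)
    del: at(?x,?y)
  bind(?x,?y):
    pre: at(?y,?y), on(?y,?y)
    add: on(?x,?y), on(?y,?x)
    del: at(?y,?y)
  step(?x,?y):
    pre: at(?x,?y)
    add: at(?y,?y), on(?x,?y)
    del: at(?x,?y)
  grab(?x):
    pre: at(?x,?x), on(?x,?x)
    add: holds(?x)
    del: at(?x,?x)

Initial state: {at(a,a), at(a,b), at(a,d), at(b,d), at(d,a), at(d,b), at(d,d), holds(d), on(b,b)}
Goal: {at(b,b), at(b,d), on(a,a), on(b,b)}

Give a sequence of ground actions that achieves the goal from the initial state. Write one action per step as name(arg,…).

1. free(a,d)  →  {at(a,a), at(a,b), at(b,d), at(d,a), at(d,b), at(d,d), holds(a), holds(d), on(a,d), on(b,b)}
2. swap(a)  →  {at(a,a), at(a,b), at(b,d), at(d,a), at(d,b), at(d,d), holds(d), on(a,a), on(a,d), on(b,b)}
3. step(a,b)  →  {at(a,a), at(b,b), at(b,d), at(d,a), at(d,b), at(d,d), holds(d), on(a,a), on(a,b), on(a,d), on(b,b)}

free(a,d); swap(a); step(a,b)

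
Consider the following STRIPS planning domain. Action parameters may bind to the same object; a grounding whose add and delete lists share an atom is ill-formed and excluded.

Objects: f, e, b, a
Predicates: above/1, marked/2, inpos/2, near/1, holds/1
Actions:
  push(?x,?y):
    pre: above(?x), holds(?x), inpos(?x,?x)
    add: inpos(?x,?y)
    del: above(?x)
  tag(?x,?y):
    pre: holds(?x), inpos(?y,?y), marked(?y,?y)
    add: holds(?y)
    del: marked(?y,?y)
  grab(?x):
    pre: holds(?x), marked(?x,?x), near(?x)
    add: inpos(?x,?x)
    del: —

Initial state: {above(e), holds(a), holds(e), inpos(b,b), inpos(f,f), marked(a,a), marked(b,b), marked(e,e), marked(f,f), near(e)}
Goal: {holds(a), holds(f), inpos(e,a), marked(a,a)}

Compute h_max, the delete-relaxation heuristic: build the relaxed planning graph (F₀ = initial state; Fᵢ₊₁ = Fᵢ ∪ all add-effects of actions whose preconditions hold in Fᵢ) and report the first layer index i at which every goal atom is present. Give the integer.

2

F0 = init (10 atoms)
F1 = F0 ∪ {holds(b), holds(f), inpos(e,e)}  (13 atoms)
F2 = F1 ∪ {inpos(e,a), inpos(e,b), inpos(e,f)}  (16 atoms)
goal ⊆ F2  ⇒  h_max = 2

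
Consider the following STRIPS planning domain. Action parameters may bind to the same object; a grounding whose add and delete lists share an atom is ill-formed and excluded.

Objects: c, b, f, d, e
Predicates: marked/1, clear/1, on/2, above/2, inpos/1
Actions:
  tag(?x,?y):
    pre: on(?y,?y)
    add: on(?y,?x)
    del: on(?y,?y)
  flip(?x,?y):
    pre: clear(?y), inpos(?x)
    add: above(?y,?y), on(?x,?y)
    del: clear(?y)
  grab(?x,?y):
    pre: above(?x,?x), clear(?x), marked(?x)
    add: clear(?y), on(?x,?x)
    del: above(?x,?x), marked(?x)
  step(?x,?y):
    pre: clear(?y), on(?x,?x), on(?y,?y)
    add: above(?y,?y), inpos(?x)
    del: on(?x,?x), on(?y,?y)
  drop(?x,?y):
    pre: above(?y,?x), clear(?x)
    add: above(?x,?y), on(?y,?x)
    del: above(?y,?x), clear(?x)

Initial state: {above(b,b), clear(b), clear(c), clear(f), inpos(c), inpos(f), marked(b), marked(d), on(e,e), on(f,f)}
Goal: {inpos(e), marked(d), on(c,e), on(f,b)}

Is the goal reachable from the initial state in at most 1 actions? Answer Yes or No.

1. tag(b,f)  →  {above(b,b), clear(b), clear(c), clear(f), inpos(c), inpos(f), marked(b), marked(d), on(e,e), on(f,b)}
2. grab(b,e)  →  {clear(b), clear(c), clear(e), clear(f), inpos(c), inpos(f), marked(d), on(b,b), on(e,e), on(f,b)}
3. flip(c,e)  →  {above(e,e), clear(b), clear(c), clear(f), inpos(c), inpos(f), marked(d), on(b,b), on(c,e), on(e,e), on(f,b)}
4. step(e,b)  →  {above(b,b), above(e,e), clear(b), clear(c), clear(f), inpos(c), inpos(e), inpos(f), marked(d), on(c,e), on(f,b)}
optimal plan length = 4; 4 > 1

No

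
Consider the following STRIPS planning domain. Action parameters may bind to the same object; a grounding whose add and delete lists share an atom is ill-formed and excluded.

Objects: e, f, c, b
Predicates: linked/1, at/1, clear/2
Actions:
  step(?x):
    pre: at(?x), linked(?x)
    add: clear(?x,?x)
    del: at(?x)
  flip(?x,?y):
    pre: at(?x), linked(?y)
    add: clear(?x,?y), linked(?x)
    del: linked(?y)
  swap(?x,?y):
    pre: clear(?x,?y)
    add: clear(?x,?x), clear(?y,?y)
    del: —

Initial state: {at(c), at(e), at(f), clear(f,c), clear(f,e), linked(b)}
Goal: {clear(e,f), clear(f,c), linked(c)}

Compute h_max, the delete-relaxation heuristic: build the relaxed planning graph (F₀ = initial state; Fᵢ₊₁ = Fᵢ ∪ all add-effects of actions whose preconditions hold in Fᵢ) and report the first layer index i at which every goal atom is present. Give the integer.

F0 = init (6 atoms)
F1 = F0 ∪ {clear(c,b), clear(c,c), clear(e,b), clear(e,e), clear(f,b), clear(f,f), linked(c), linked(e), linked(f)}  (15 atoms)
F2 = F1 ∪ {clear(b,b), clear(c,e), clear(c,f), clear(e,c), clear(e,f)}  (20 atoms)
goal ⊆ F2  ⇒  h_max = 2

2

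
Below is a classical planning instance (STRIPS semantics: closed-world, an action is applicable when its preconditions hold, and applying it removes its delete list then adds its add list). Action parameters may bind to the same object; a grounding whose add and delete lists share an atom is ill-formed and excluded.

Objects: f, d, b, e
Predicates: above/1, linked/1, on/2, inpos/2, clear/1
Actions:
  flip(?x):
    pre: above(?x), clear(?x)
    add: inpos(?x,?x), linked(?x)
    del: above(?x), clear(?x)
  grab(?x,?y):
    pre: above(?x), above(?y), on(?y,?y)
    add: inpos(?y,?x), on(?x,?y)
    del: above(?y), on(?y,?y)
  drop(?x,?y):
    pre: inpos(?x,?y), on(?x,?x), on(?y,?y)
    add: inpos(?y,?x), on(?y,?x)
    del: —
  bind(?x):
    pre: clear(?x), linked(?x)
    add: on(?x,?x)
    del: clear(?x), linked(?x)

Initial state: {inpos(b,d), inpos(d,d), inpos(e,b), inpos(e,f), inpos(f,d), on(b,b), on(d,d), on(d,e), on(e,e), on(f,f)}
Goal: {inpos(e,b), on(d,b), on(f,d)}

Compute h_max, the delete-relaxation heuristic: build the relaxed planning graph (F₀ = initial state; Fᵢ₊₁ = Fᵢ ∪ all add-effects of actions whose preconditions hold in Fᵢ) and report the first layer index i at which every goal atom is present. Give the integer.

F0 = init (10 atoms)
F1 = F0 ∪ {inpos(b,e), inpos(d,b), inpos(d,f), inpos(f,e), on(b,e), on(d,b), on(d,f), on(f,e)}  (18 atoms)
F2 = F1 ∪ {on(b,d), on(e,b), on(e,f), on(f,d)}  (22 atoms)
goal ⊆ F2  ⇒  h_max = 2

2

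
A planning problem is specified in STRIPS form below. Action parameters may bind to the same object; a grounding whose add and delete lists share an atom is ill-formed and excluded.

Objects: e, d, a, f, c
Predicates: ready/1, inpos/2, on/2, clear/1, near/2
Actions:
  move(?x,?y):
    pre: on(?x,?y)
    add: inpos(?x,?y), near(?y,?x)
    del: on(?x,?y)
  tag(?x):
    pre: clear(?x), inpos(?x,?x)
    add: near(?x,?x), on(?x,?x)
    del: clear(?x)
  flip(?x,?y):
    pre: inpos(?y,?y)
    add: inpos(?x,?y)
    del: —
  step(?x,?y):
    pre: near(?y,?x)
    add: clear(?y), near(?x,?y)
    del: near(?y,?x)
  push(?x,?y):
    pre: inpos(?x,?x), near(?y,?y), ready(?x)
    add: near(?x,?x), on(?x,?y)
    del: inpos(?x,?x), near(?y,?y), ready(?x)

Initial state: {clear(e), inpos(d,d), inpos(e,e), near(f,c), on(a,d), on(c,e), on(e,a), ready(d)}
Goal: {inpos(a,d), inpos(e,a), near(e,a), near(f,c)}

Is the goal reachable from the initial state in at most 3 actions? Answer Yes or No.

1. move(e,a)  →  {clear(e), inpos(d,d), inpos(e,a), inpos(e,e), near(a,e), near(f,c), on(a,d), on(c,e), ready(d)}
2. move(a,d)  →  {clear(e), inpos(a,d), inpos(d,d), inpos(e,a), inpos(e,e), near(a,e), near(d,a), near(f,c), on(c,e), ready(d)}
3. step(e,a)  →  {clear(a), clear(e), inpos(a,d), inpos(d,d), inpos(e,a), inpos(e,e), near(d,a), near(e,a), near(f,c), on(c,e), ready(d)}
optimal plan length = 3; 3 ≤ 3

Yes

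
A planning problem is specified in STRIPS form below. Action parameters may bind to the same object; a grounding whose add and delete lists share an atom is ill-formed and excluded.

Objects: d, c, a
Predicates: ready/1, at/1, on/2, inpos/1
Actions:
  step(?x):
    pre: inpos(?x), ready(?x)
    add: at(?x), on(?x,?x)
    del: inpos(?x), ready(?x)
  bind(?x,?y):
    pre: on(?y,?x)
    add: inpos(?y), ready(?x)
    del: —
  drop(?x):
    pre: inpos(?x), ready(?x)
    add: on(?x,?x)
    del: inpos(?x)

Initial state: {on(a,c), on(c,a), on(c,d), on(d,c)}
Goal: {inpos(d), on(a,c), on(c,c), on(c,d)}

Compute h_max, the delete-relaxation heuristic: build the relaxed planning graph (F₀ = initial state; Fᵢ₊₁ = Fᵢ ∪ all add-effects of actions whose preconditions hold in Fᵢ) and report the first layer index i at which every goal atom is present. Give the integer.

2

F0 = init (4 atoms)
F1 = F0 ∪ {inpos(a), inpos(c), inpos(d), ready(a), ready(c), ready(d)}  (10 atoms)
F2 = F1 ∪ {at(a), at(c), at(d), on(a,a), on(c,c), on(d,d)}  (16 atoms)
goal ⊆ F2  ⇒  h_max = 2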